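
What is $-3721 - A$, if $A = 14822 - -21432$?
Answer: $-39975$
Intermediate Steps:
$A = 36254$ ($A = 14822 + 21432 = 36254$)
$-3721 - A = -3721 - 36254 = -39975$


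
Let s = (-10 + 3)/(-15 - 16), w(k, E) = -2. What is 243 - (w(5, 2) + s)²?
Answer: 230498/961 ≈ 239.85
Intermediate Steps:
s = 7/31 (s = -7/(-31) = -7*(-1/31) = 7/31 ≈ 0.22581)
243 - (w(5, 2) + s)² = 243 - (-2 + 7/31)² = 243 - (-55/31)² = 243 - 1*3025/961 = 243 - 3025/961 = 230498/961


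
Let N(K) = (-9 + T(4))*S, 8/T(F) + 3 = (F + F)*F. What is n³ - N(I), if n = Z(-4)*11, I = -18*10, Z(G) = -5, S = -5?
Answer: -4826140/29 ≈ -1.6642e+5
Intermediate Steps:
I = -180
n = -55 (n = -5*11 = -55)
T(F) = 8/(-3 + 2*F²) (T(F) = 8/(-3 + (F + F)*F) = 8/(-3 + (2*F)*F) = 8/(-3 + 2*F²))
N(K) = 1265/29 (N(K) = (-9 + 8/(-3 + 2*4²))*(-5) = (-9 + 8/(-3 + 2*16))*(-5) = (-9 + 8/(-3 + 32))*(-5) = (-9 + 8/29)*(-5) = -253/29*(-5) = 1265/29)
n³ - N(I) = (-55)³ - 1*1265/29 = -166375 - 1265/29 = -4826140/29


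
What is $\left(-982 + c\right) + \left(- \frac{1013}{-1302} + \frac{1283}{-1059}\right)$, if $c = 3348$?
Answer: $\frac{362409521}{153202} \approx 2365.6$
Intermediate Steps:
$\left(-982 + c\right) + \left(- \frac{1013}{-1302} + \frac{1283}{-1059}\right) = \left(-982 + 3348\right) + \left(- \frac{1013}{-1302} + \frac{1283}{-1059}\right) = 2366 + \left(\left(-1013\right) \left(- \frac{1}{1302}\right) + 1283 \left(- \frac{1}{1059}\right)\right) = 2366 + \left(\frac{1013}{1302} - \frac{1283}{1059}\right) = 2366 - \frac{66411}{153202} = \frac{362409521}{153202}$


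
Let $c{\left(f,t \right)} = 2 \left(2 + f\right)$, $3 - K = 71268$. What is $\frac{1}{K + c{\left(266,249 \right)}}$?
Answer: $- \frac{1}{70729} \approx -1.4138 \cdot 10^{-5}$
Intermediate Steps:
$K = -71265$ ($K = 3 - 71268 = -71265$)
$c{\left(f,t \right)} = 4 + 2 f$
$\frac{1}{K + c{\left(266,249 \right)}} = \frac{1}{-71265 + \left(4 + 2 \cdot 266\right)} = \frac{1}{-71265 + \left(4 + 532\right)} = \frac{1}{-71265 + 536} = \frac{1}{-70729} = - \frac{1}{70729}$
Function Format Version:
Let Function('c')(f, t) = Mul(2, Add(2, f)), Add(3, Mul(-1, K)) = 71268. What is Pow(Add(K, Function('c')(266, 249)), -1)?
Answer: Rational(-1, 70729) ≈ -1.4138e-5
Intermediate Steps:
K = -71265 (K = Add(3, Mul(-1, 71268)) = Add(3, -71268) = -71265)
Function('c')(f, t) = Add(4, Mul(2, f))
Pow(Add(K, Function('c')(266, 249)), -1) = Pow(Add(-71265, Add(4, Mul(2, 266))), -1) = Pow(Add(-71265, Add(4, 532)), -1) = Pow(Add(-71265, 536), -1) = Pow(-70729, -1) = Rational(-1, 70729)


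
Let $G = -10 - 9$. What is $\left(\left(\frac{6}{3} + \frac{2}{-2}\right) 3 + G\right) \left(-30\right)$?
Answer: $480$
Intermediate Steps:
$G = -19$ ($G = -10 - 9 = -19$)
$\left(\left(\frac{6}{3} + \frac{2}{-2}\right) 3 + G\right) \left(-30\right) = \left(\left(\frac{6}{3} + \frac{2}{-2}\right) 3 - 19\right) \left(-30\right) = \left(\left(6 \cdot \frac{1}{3} + 2 \left(- \frac{1}{2}\right)\right) 3 - 19\right) \left(-30\right) = \left(\left(2 - 1\right) 3 - 19\right) \left(-30\right) = \left(1 \cdot 3 - 19\right) \left(-30\right) = \left(3 - 19\right) \left(-30\right) = \left(-16\right) \left(-30\right) = 480$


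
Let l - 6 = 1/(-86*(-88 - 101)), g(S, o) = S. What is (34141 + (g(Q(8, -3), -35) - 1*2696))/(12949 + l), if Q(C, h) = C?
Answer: 511237062/210570571 ≈ 2.4279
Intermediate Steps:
l = 97525/16254 (l = 6 + 1/(-86*(-88 - 101)) = 6 + 1/(-86*(-189)) = 6 + 1/16254 = 97525/16254 ≈ 6.0001)
(34141 + (g(Q(8, -3), -35) - 1*2696))/(12949 + l) = (34141 + (8 - 1*2696))/(12949 + 97525/16254) = (34141 + (8 - 2696))/(210570571/16254) = (34141 - 2688)*(16254/210570571) = 31453*(16254/210570571) = 511237062/210570571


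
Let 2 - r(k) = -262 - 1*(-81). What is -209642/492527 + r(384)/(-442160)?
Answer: -92785439161/217775738320 ≈ -0.42606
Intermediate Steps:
r(k) = 183 (r(k) = 2 - (-262 - 1*(-81)) = 2 - (-262 + 81) = 2 - 1*(-181) = 2 + 181 = 183)
-209642/492527 + r(384)/(-442160) = -209642/492527 + 183/(-442160) = -209642*1/492527 + 183*(-1/442160) = -209642/492527 - 183/442160 = -92785439161/217775738320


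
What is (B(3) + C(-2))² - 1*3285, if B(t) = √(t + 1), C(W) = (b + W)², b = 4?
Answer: -3249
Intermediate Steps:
C(W) = (4 + W)²
B(t) = √(1 + t)
(B(3) + C(-2))² - 1*3285 = (√(1 + 3) + (4 - 2)²)² - 1*3285 = (√4 + 2²)² - 3285 = (2 + 4)² - 3285 = 6² - 3285 = 36 - 3285 = -3249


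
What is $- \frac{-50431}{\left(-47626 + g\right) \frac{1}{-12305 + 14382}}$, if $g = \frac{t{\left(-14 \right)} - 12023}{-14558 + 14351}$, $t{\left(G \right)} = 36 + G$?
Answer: $- \frac{21682253709}{9846581} \approx -2202.0$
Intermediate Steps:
$g = \frac{12001}{207}$ ($g = \frac{\left(36 - 14\right) - 12023}{-14558 + 14351} = \frac{22 - 12023}{-207} = \left(-12001\right) \left(- \frac{1}{207}\right) = \frac{12001}{207} \approx 57.976$)
$- \frac{-50431}{\left(-47626 + g\right) \frac{1}{-12305 + 14382}} = - \frac{-50431}{\left(-47626 + \frac{12001}{207}\right) \frac{1}{-12305 + 14382}} = - \frac{-50431}{\left(- \frac{9846581}{207}\right) \frac{1}{2077}} = - \frac{-50431}{- \frac{9846581}{429939}} = - \frac{\left(-50431\right) \left(-429939\right)}{9846581} = \left(-1\right) \frac{21682253709}{9846581} = - \frac{21682253709}{9846581}$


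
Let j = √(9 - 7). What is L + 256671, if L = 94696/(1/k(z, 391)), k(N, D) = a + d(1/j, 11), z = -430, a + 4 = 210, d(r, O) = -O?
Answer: 18722391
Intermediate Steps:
j = √2 ≈ 1.4142
a = 206 (a = -4 + 210 = 206)
k(N, D) = 195 (k(N, D) = 206 - 1*11 = 206 - 11 = 195)
L = 18465720 (L = 94696/(1/195) = 94696*195 = 18465720)
L + 256671 = 18465720 + 256671 = 18722391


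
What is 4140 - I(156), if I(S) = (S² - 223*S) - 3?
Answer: 14595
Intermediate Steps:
I(S) = -3 + S² - 223*S
4140 - I(156) = 4140 - (-3 + 156² - 223*156) = 4140 - (-3 + 24336 - 34788) = 4140 - 1*(-10455) = 4140 + 10455 = 14595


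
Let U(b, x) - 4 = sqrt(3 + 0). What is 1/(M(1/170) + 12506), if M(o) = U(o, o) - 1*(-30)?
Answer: 4180/52417199 - sqrt(3)/157251597 ≈ 7.9734e-5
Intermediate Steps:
U(b, x) = 4 + sqrt(3) (U(b, x) = 4 + sqrt(3 + 0) = 4 + sqrt(3))
M(o) = 34 + sqrt(3) (M(o) = (4 + sqrt(3)) - 1*(-30) = (4 + sqrt(3)) + 30 = 34 + sqrt(3))
1/(M(1/170) + 12506) = 1/((34 + sqrt(3)) + 12506) = 1/(12540 + sqrt(3))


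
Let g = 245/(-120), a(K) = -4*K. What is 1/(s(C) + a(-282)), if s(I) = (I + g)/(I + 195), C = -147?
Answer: 1152/1295879 ≈ 0.00088897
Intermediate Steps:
g = -49/24 (g = 245*(-1/120) = -49/24 ≈ -2.0417)
s(I) = (-49/24 + I)/(195 + I) (s(I) = (I - 49/24)/(I + 195) = (-49/24 + I)/(195 + I))
1/(s(C) + a(-282)) = 1/((-49/24 - 147)/(195 - 147) - 4*(-282)) = 1/(-3577/24/48 + 1128) = 1/((1/48)*(-3577/24) + 1128) = 1/(-3577/1152 + 1128) = 1/(1295879/1152) = 1152/1295879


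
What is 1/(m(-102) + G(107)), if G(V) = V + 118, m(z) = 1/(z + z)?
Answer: 204/45899 ≈ 0.0044445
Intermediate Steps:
m(z) = 1/(2*z)
G(V) = 118 + V
1/(m(-102) + G(107)) = 1/((1/2)/(-102) + (118 + 107)) = 1/((1/2)*(-1/102) + 225) = 1/(-1/204 + 225) = 1/(45899/204) = 204/45899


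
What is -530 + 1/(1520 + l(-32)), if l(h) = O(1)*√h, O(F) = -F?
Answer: -76532965/144402 + I*√2/577608 ≈ -530.0 + 2.4484e-6*I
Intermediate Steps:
l(h) = -√h (l(h) = (-1*1)*√h = -√h)
-530 + 1/(1520 + l(-32)) = -530 + 1/(1520 - √(-32)) = -530 + 1/(1520 - 4*I*√2)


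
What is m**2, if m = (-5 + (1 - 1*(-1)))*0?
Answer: 0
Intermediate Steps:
m = 0 (m = (-5 + (1 + 1))*0 = (-5 + 2)*0 = -3*0 = 0)
m**2 = 0**2 = 0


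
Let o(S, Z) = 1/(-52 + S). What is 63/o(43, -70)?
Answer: -567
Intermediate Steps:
63/o(43, -70) = 63/(1/(-52 + 43)) = 63/(1/(-9)) = 63/(-⅑) = 63*(-9) = -567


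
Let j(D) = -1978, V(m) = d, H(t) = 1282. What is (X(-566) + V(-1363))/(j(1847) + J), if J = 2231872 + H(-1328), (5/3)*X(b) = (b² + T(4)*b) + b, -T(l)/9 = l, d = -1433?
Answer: 1013333/11155880 ≈ 0.090834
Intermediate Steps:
V(m) = -1433
T(l) = -9*l
X(b) = -21*b + 3*b²/5 (X(b) = 3*((b² + (-9*4)*b) + b)/5 = 3*((b² - 36*b) + b)/5 = 3*(b² - 35*b)/5 = -21*b + 3*b²/5)
J = 2233154 (J = 2231872 + 1282 = 2233154)
(X(-566) + V(-1363))/(j(1847) + J) = ((⅗)*(-566)*(-35 - 566) - 1433)/(-1978 + 2233154) = ((⅗)*(-566)*(-601) - 1433)/2231176 = (1020498/5 - 1433)*(1/2231176) = (1013333/5)*(1/2231176) = 1013333/11155880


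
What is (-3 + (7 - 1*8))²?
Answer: 16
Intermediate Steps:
(-3 + (7 - 1*8))² = (-3 + (7 - 8))² = (-3 - 1)² = (-4)² = 16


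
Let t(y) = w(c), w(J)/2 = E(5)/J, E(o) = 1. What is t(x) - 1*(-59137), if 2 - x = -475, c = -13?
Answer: 768779/13 ≈ 59137.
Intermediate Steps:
w(J) = 2/J (w(J) = 2*(1/J) = 2/J)
x = 477 (x = 2 - 1*(-475) = 2 + 475 = 477)
t(y) = -2/13 (t(y) = 2/(-13) = 2*(-1/13) = -2/13)
t(x) - 1*(-59137) = -2/13 - 1*(-59137) = -2/13 + 59137 = 768779/13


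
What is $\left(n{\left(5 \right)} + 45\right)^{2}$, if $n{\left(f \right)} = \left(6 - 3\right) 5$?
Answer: $3600$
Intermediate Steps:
$n{\left(f \right)} = 15$ ($n{\left(f \right)} = 3 \cdot 5 = 15$)
$\left(n{\left(5 \right)} + 45\right)^{2} = \left(15 + 45\right)^{2} = 60^{2} = 3600$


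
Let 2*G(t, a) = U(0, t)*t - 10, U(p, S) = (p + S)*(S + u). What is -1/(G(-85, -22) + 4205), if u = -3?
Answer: 1/313700 ≈ 3.1878e-6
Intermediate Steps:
U(p, S) = (-3 + S)*(S + p) (U(p, S) = (p + S)*(S - 3) = (S + p)*(-3 + S) = (-3 + S)*(S + p))
G(t, a) = -5 + t*(t² - 3*t)/2 (G(t, a) = ((t² - 3*t - 3*0 + t*0)*t - 10)/2 = ((t² - 3*t + 0 + 0)*t - 10)/2 = ((t² - 3*t)*t - 10)/2 = (t*(t² - 3*t) - 10)/2 = (-10 + t*(t² - 3*t))/2 = -5 + t*(t² - 3*t)/2)
-1/(G(-85, -22) + 4205) = -1/((-5 + (½)*(-85)²*(-3 - 85)) + 4205) = -1/((-5 + (½)*7225*(-88)) + 4205) = -1/((-5 - 317900) + 4205) = -1/(-317905 + 4205) = -1/(-313700) = -1*(-1/313700) = 1/313700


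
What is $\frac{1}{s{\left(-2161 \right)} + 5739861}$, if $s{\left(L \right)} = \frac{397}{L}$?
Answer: $\frac{2161}{12403839224} \approx 1.7422 \cdot 10^{-7}$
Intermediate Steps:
$\frac{1}{s{\left(-2161 \right)} + 5739861} = \frac{1}{\frac{397}{-2161} + 5739861} = \frac{1}{397 \left(- \frac{1}{2161}\right) + 5739861} = \frac{1}{- \frac{397}{2161} + 5739861} = \frac{1}{\frac{12403839224}{2161}} = \frac{2161}{12403839224}$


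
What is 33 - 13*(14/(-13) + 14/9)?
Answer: 241/9 ≈ 26.778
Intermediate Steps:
33 - 13*(14/(-13) + 14/9) = 33 - 13*(14*(-1/13) + 14*(1/9)) = 33 - 13*(-14/13 + 14/9) = 33 - 13*56/117 = 33 - 56/9 = 241/9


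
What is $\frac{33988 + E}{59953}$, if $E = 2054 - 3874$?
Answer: $\frac{32168}{59953} \approx 0.53655$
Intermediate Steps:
$E = -1820$
$\frac{33988 + E}{59953} = \frac{33988 - 1820}{59953} = 32168 \cdot \frac{1}{59953} = \frac{32168}{59953}$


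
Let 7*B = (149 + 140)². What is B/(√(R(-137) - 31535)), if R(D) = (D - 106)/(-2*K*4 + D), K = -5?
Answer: -83521*I*√74172311/10705282 ≈ -67.192*I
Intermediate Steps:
R(D) = (-106 + D)/(40 + D) (R(D) = (D - 106)/(-2*(-5)*4 + D) = (-106 + D)/(10*4 + D) = (-106 + D)/(40 + D))
B = 83521/7 (B = (149 + 140)²/7 = (⅐)*289² = (⅐)*83521 = 83521/7 ≈ 11932.)
B/(√(R(-137) - 31535)) = 83521/(7*(√((-106 - 137)/(40 - 137) - 31535))) = 83521/(7*(√(-243/(-97) - 31535))) = 83521/(7*(√(-1/97*(-243) - 31535))) = 83521/(7*(√(243/97 - 31535))) = 83521/(7*(√(-3058652/97))) = 83521/(7*((2*I*√74172311/97))) = 83521*(-I*√74172311/1529326)/7 = -83521*I*√74172311/10705282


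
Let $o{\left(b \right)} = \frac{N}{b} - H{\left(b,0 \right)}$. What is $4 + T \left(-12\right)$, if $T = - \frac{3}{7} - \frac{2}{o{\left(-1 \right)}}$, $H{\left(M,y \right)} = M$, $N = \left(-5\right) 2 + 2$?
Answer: $\frac{248}{21} \approx 11.81$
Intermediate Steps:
$N = -8$ ($N = -10 + 2 = -8$)
$o{\left(b \right)} = - b - \frac{8}{b}$ ($o{\left(b \right)} = - \frac{8}{b} - b = - b - \frac{8}{b}$)
$T = - \frac{41}{63}$ ($T = - \frac{3}{7} - \frac{2}{\left(-1\right) \left(-1\right) - \frac{8}{-1}} = \left(-3\right) \frac{1}{7} - \frac{2}{1 - -8} = - \frac{3}{7} - \frac{2}{1 + 8} = - \frac{3}{7} - \frac{2}{9} = - \frac{41}{63} \approx -0.65079$)
$4 + T \left(-12\right) = 4 - - \frac{164}{21} = 4 + \frac{164}{21} = \frac{248}{21}$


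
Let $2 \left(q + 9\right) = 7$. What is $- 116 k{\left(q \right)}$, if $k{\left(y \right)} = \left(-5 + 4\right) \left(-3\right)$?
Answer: $-348$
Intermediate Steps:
$q = - \frac{11}{2}$ ($q = -9 + \frac{1}{2} \cdot 7 = -9 + \frac{7}{2} = - \frac{11}{2} \approx -5.5$)
$k{\left(y \right)} = 3$ ($k{\left(y \right)} = \left(-1\right) \left(-3\right) = 3$)
$- 116 k{\left(q \right)} = \left(-116\right) 3 = -348$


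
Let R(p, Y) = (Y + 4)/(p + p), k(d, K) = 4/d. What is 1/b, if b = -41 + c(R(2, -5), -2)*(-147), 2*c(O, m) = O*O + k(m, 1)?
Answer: 32/3245 ≈ 0.0098613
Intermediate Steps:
R(p, Y) = (4 + Y)/(2*p) (R(p, Y) = (4 + Y)/((2*p)) = (4 + Y)*(1/(2*p)) = (4 + Y)/(2*p))
c(O, m) = O²/2 + 2/m (c(O, m) = (O*O + 4/m)/2 = (O² + 4/m)/2 = O²/2 + 2/m)
b = 3245/32 (b = -41 + (((½)*(4 - 5)/2)²/2 + 2/(-2))*(-147) = -41 + (((½)*(½)*(-1))²/2 + 2*(-½))*(-147) = -41 + ((-¼)²/2 - 1)*(-147) = -41 + ((½)*(1/16) - 1)*(-147) = -41 + (1/32 - 1)*(-147) = -41 - 31/32*(-147) = -41 + 4557/32 = 3245/32 ≈ 101.41)
1/b = 1/(3245/32) = 32/3245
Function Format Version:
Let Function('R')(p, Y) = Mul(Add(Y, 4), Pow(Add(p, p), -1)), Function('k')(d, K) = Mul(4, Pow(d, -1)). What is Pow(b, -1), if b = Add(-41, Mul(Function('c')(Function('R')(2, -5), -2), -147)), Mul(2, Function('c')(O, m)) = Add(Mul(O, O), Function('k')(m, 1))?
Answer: Rational(32, 3245) ≈ 0.0098613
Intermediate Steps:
Function('R')(p, Y) = Mul(Rational(1, 2), Pow(p, -1), Add(4, Y)) (Function('R')(p, Y) = Mul(Add(4, Y), Pow(Mul(2, p), -1)) = Mul(Add(4, Y), Mul(Rational(1, 2), Pow(p, -1))) = Mul(Rational(1, 2), Pow(p, -1), Add(4, Y)))
Function('c')(O, m) = Add(Mul(Rational(1, 2), Pow(O, 2)), Mul(2, Pow(m, -1))) (Function('c')(O, m) = Mul(Rational(1, 2), Add(Mul(O, O), Mul(4, Pow(m, -1)))) = Mul(Rational(1, 2), Add(Pow(O, 2), Mul(4, Pow(m, -1)))) = Add(Mul(Rational(1, 2), Pow(O, 2)), Mul(2, Pow(m, -1))))
b = Rational(3245, 32) (b = Add(-41, Mul(Add(Mul(Rational(1, 2), Pow(Mul(Rational(1, 2), Pow(2, -1), Add(4, -5)), 2)), Mul(2, Pow(-2, -1))), -147)) = Add(-41, Mul(Add(Mul(Rational(1, 2), Pow(Mul(Rational(1, 2), Rational(1, 2), -1), 2)), Mul(2, Rational(-1, 2))), -147)) = Add(-41, Mul(Add(Mul(Rational(1, 2), Pow(Rational(-1, 4), 2)), -1), -147)) = Add(-41, Mul(Add(Mul(Rational(1, 2), Rational(1, 16)), -1), -147)) = Add(-41, Mul(Add(Rational(1, 32), -1), -147)) = Add(-41, Mul(Rational(-31, 32), -147)) = Add(-41, Rational(4557, 32)) = Rational(3245, 32) ≈ 101.41)
Pow(b, -1) = Pow(Rational(3245, 32), -1) = Rational(32, 3245)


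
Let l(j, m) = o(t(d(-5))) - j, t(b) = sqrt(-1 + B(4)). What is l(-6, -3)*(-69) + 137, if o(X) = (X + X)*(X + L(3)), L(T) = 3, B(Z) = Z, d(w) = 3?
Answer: -691 - 414*sqrt(3) ≈ -1408.1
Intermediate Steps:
t(b) = sqrt(3) (t(b) = sqrt(-1 + 4) = sqrt(3))
o(X) = 2*X*(3 + X) (o(X) = (X + X)*(X + 3) = (2*X)*(3 + X) = 2*X*(3 + X))
l(j, m) = -j + 2*sqrt(3)*(3 + sqrt(3)) (l(j, m) = 2*sqrt(3)*(3 + sqrt(3)) - j = -j + 2*sqrt(3)*(3 + sqrt(3)))
l(-6, -3)*(-69) + 137 = (6 - 1*(-6) + 6*sqrt(3))*(-69) + 137 = (6 + 6 + 6*sqrt(3))*(-69) + 137 = (12 + 6*sqrt(3))*(-69) + 137 = (-828 - 414*sqrt(3)) + 137 = -691 - 414*sqrt(3)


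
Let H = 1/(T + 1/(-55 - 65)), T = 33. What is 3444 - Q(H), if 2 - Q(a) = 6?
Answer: 3448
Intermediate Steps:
H = 120/3959 (H = 1/(33 + 1/(-55 - 65)) = 1/(33 + 1/(-120)) = 1/(33 - 1/120) = 1/(3959/120) = 120/3959 ≈ 0.030311)
Q(a) = -4 (Q(a) = 2 - 1*6 = 2 - 6 = -4)
3444 - Q(H) = 3444 - 1*(-4) = 3444 + 4 = 3448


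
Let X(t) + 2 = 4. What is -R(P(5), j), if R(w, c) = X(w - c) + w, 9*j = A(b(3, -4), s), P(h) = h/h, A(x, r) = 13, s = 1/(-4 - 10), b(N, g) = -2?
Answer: -3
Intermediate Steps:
s = -1/14 (s = 1/(-14) = -1/14 ≈ -0.071429)
P(h) = 1
j = 13/9 (j = (⅑)*13 = 13/9 ≈ 1.4444)
X(t) = 2 (X(t) = -2 + 4 = 2)
R(w, c) = 2 + w
-R(P(5), j) = -(2 + 1) = -1*3 = -3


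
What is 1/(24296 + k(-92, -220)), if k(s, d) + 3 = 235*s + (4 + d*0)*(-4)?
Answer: 1/2657 ≈ 0.00037636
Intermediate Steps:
k(s, d) = -19 + 235*s (k(s, d) = -3 + (235*s + (4 + d*0)*(-4)) = -3 + (235*s + (4 + 0)*(-4)) = -3 + (235*s + 4*(-4)) = -3 + (235*s - 16) = -3 + (-16 + 235*s) = -19 + 235*s)
1/(24296 + k(-92, -220)) = 1/(24296 + (-19 + 235*(-92))) = 1/(24296 + (-19 - 21620)) = 1/(24296 - 21639) = 1/2657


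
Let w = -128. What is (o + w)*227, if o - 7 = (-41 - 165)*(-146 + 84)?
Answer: 2871777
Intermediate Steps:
o = 12779 (o = 7 + (-41 - 165)*(-146 + 84) = 7 - 206*(-62) = 7 + 12772 = 12779)
(o + w)*227 = (12779 - 128)*227 = 12651*227 = 2871777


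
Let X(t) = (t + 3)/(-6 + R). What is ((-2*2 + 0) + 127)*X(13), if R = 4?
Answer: -984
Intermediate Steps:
X(t) = -3/2 - t/2 (X(t) = (t + 3)/(-6 + 4) = (3 + t)/(-2) = (3 + t)*(-½) = -3/2 - t/2)
((-2*2 + 0) + 127)*X(13) = ((-2*2 + 0) + 127)*(-3/2 - ½*13) = ((-4 + 0) + 127)*(-3/2 - 13/2) = (-4 + 127)*(-8) = 123*(-8) = -984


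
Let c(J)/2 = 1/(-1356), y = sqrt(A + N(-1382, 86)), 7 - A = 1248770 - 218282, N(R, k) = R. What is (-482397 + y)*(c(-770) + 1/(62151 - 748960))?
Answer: 978294001/1373618 - 687487*I*sqrt(1031863)/465656502 ≈ 712.2 - 1.4997*I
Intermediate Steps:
A = -1030481 (A = 7 - (1248770 - 218282) = 7 - 1*1030488 = 7 - 1030488 = -1030481)
y = I*sqrt(1031863) (y = sqrt(-1030481 - 1382) = sqrt(-1031863) = I*sqrt(1031863) ≈ 1015.8*I)
c(J) = -1/678 (c(J) = 2/(-1356) = 2*(-1/1356) = -1/678)
(-482397 + y)*(c(-770) + 1/(62151 - 748960)) = (-482397 + I*sqrt(1031863))*(-1/678 + 1/(62151 - 748960)) = (-482397 + I*sqrt(1031863))*(-1/678 + 1/(-686809)) = (-482397 + I*sqrt(1031863))*(-1/678 - 1/686809) = (-482397 + I*sqrt(1031863))*(-687487/465656502) = 978294001/1373618 - 687487*I*sqrt(1031863)/465656502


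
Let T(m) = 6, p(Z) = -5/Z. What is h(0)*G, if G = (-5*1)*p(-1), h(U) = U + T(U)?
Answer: -150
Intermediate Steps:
h(U) = 6 + U (h(U) = U + 6 = 6 + U)
G = -25 (G = (-5*1)*(-5/(-1)) = -(-25)*(-1) = -5*5 = -25)
h(0)*G = (6 + 0)*(-25) = 6*(-25) = -150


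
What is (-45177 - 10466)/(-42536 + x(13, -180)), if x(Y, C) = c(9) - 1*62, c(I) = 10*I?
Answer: 55643/42508 ≈ 1.3090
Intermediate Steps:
x(Y, C) = 28 (x(Y, C) = 10*9 - 1*62 = 90 - 62 = 28)
(-45177 - 10466)/(-42536 + x(13, -180)) = (-45177 - 10466)/(-42536 + 28) = -55643/(-42508) = -55643*(-1/42508) = 55643/42508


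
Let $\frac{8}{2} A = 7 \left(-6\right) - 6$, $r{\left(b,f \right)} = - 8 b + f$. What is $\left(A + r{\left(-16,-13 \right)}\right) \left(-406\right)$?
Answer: $-41818$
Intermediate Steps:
$r{\left(b,f \right)} = f - 8 b$
$A = -12$ ($A = \frac{7 \left(-6\right) - 6}{4} = \frac{-42 - 6}{4} = \frac{1}{4} \left(-48\right) = -12$)
$\left(A + r{\left(-16,-13 \right)}\right) \left(-406\right) = \left(-12 - -115\right) \left(-406\right) = \left(-12 + \left(-13 + 128\right)\right) \left(-406\right) = \left(-12 + 115\right) \left(-406\right) = 103 \left(-406\right) = -41818$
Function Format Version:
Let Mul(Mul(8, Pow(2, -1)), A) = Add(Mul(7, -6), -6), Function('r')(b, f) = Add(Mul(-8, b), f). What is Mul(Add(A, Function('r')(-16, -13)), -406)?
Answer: -41818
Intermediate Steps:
Function('r')(b, f) = Add(f, Mul(-8, b))
A = -12 (A = Mul(Rational(1, 4), Add(Mul(7, -6), -6)) = Mul(Rational(1, 4), Add(-42, -6)) = Mul(Rational(1, 4), -48) = -12)
Mul(Add(A, Function('r')(-16, -13)), -406) = Mul(Add(-12, Add(-13, Mul(-8, -16))), -406) = Mul(Add(-12, Add(-13, 128)), -406) = Mul(Add(-12, 115), -406) = Mul(103, -406) = -41818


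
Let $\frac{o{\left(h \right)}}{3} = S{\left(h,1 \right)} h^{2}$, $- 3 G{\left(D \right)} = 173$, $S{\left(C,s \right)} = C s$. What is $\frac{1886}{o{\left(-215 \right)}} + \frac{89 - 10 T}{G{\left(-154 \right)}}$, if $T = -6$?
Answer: $- \frac{13327687153}{5158016625} \approx -2.5839$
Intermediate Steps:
$G{\left(D \right)} = - \frac{173}{3}$ ($G{\left(D \right)} = \left(- \frac{1}{3}\right) 173 = - \frac{173}{3}$)
$o{\left(h \right)} = 3 h^{3}$ ($o{\left(h \right)} = 3 h 1 h^{2} = 3 h h^{2} = 3 h^{3}$)
$\frac{1886}{o{\left(-215 \right)}} + \frac{89 - 10 T}{G{\left(-154 \right)}} = \frac{1886}{3 \left(-215\right)^{3}} + \frac{89 - -60}{- \frac{173}{3}} = \frac{1886}{3 \left(-9938375\right)} + \left(89 + 60\right) \left(- \frac{3}{173}\right) = \frac{1886}{-29815125} + 149 \left(- \frac{3}{173}\right) = 1886 \left(- \frac{1}{29815125}\right) - \frac{447}{173} = - \frac{1886}{29815125} - \frac{447}{173} = - \frac{13327687153}{5158016625}$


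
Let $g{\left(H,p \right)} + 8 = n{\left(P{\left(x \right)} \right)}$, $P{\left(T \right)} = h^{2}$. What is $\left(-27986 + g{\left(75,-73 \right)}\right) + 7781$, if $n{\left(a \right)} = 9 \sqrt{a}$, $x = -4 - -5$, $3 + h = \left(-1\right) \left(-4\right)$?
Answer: $-20204$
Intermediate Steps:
$h = 1$ ($h = -3 - -4 = -3 + 4 = 1$)
$x = 1$ ($x = -4 + 5 = 1$)
$P{\left(T \right)} = 1$ ($P{\left(T \right)} = 1^{2} = 1$)
$g{\left(H,p \right)} = 1$ ($g{\left(H,p \right)} = -8 + 9 \sqrt{1} = -8 + 9 \cdot 1 = -8 + 9 = 1$)
$\left(-27986 + g{\left(75,-73 \right)}\right) + 7781 = \left(-27986 + 1\right) + 7781 = -27985 + 7781 = -20204$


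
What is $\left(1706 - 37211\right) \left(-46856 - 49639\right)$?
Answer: $3426054975$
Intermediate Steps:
$\left(1706 - 37211\right) \left(-46856 - 49639\right) = \left(-35505\right) \left(-96495\right) = 3426054975$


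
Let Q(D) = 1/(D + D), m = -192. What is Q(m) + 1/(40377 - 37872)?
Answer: -707/320640 ≈ -0.0022050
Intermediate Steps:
Q(D) = 1/(2*D)
Q(m) + 1/(40377 - 37872) = (½)/(-192) + 1/(40377 - 37872) = (½)*(-1/192) + 1/2505 = -1/384 + 1/2505 = -707/320640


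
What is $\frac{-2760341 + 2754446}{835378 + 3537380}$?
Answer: $- \frac{655}{485862} \approx -0.0013481$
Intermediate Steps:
$\frac{-2760341 + 2754446}{835378 + 3537380} = - \frac{5895}{4372758} = \left(-5895\right) \frac{1}{4372758} = - \frac{655}{485862}$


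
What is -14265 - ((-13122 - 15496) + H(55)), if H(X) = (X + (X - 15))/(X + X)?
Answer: 315747/22 ≈ 14352.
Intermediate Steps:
H(X) = (-15 + 2*X)/(2*X) (H(X) = (X + (-15 + X))/((2*X)) = (-15 + 2*X)*(1/(2*X)) = (-15 + 2*X)/(2*X))
-14265 - ((-13122 - 15496) + H(55)) = -14265 - ((-13122 - 15496) + (-15/2 + 55)/55) = -14265 - (-28618 + (1/55)*(95/2)) = -14265 - (-28618 + 19/22) = -14265 - 1*(-629577/22) = -14265 + 629577/22 = 315747/22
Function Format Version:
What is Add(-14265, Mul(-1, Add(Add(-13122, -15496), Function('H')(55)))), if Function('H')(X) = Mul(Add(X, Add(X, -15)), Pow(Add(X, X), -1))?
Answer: Rational(315747, 22) ≈ 14352.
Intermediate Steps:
Function('H')(X) = Mul(Rational(1, 2), Pow(X, -1), Add(-15, Mul(2, X))) (Function('H')(X) = Mul(Add(X, Add(-15, X)), Pow(Mul(2, X), -1)) = Mul(Add(-15, Mul(2, X)), Mul(Rational(1, 2), Pow(X, -1))) = Mul(Rational(1, 2), Pow(X, -1), Add(-15, Mul(2, X))))
Add(-14265, Mul(-1, Add(Add(-13122, -15496), Function('H')(55)))) = Add(-14265, Mul(-1, Add(Add(-13122, -15496), Mul(Pow(55, -1), Add(Rational(-15, 2), 55))))) = Add(-14265, Mul(-1, Add(-28618, Mul(Rational(1, 55), Rational(95, 2))))) = Add(-14265, Mul(-1, Add(-28618, Rational(19, 22)))) = Add(-14265, Mul(-1, Rational(-629577, 22))) = Add(-14265, Rational(629577, 22)) = Rational(315747, 22)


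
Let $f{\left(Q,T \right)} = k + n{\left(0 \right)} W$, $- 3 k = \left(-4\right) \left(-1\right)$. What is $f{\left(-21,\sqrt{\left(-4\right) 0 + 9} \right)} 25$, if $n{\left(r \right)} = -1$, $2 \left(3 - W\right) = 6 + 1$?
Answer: $- \frac{125}{6} \approx -20.833$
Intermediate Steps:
$W = - \frac{1}{2}$ ($W = 3 - \frac{6 + 1}{2} = 3 - \frac{7}{2} = - \frac{1}{2} \approx -0.5$)
$k = - \frac{4}{3}$ ($k = - \frac{\left(-4\right) \left(-1\right)}{3} = \left(- \frac{1}{3}\right) 4 = - \frac{4}{3} \approx -1.3333$)
$f{\left(Q,T \right)} = - \frac{5}{6}$ ($f{\left(Q,T \right)} = - \frac{4}{3} - - \frac{1}{2} = - \frac{4}{3} + \frac{1}{2} = - \frac{5}{6}$)
$f{\left(-21,\sqrt{\left(-4\right) 0 + 9} \right)} 25 = \left(- \frac{5}{6}\right) 25 = - \frac{125}{6}$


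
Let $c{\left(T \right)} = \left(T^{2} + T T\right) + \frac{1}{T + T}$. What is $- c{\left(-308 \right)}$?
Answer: $- \frac{116872447}{616} \approx -1.8973 \cdot 10^{5}$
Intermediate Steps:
$c{\left(T \right)} = \frac{1}{2 T} + 2 T^{2}$ ($c{\left(T \right)} = \left(T^{2} + T^{2}\right) + \frac{1}{2 T} = 2 T^{2} + \frac{1}{2 T} = \frac{1}{2 T} + 2 T^{2}$)
$- c{\left(-308 \right)} = - \frac{1 + 4 \left(-308\right)^{3}}{2 \left(-308\right)} = - \frac{\left(-1\right) \left(1 + 4 \left(-29218112\right)\right)}{2 \cdot 308} = - \frac{\left(-1\right) \left(1 - 116872448\right)}{2 \cdot 308} = - \frac{\left(-1\right) \left(-116872447\right)}{2 \cdot 308} = \left(-1\right) \frac{116872447}{616} = - \frac{116872447}{616}$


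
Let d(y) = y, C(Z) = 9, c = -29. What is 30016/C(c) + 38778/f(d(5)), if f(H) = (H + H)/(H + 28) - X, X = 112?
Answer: 49560955/16587 ≈ 2987.9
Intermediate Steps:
f(H) = -112 + 2*H/(28 + H) (f(H) = (H + H)/(H + 28) - 1*112 = (2*H)/(28 + H) - 112 = 2*H/(28 + H) - 112 = -112 + 2*H/(28 + H))
30016/C(c) + 38778/f(d(5)) = 30016/9 + 38778/((2*(-1568 - 55*5)/(28 + 5))) = 30016*(⅑) + 38778/((2*(-1568 - 275)/33)) = 30016/9 + 38778/((2*(1/33)*(-1843))) = 30016/9 + 38778/(-3686/33) = 30016/9 + 38778*(-33/3686) = 30016/9 - 639837/1843 = 49560955/16587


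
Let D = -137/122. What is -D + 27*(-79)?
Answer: -260089/122 ≈ -2131.9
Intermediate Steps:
D = -137/122 (D = -137*1/122 = -137/122 ≈ -1.1230)
-D + 27*(-79) = -1*(-137/122) + 27*(-79) = 137/122 - 2133 = -260089/122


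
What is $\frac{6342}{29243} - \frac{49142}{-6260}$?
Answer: $\frac{738380213}{91530590} \approx 8.067$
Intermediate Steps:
$\frac{6342}{29243} - \frac{49142}{-6260} = 6342 \cdot \frac{1}{29243} - - \frac{24571}{3130} = \frac{6342}{29243} + \frac{24571}{3130} = \frac{738380213}{91530590}$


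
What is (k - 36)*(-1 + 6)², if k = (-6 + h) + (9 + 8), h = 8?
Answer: -425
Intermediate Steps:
k = 19 (k = (-6 + 8) + (9 + 8) = 2 + 17 = 19)
(k - 36)*(-1 + 6)² = (19 - 36)*(-1 + 6)² = -17*5² = -17*25 = -425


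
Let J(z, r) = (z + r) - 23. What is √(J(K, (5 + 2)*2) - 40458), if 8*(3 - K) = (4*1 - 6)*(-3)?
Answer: I*√161859/2 ≈ 201.16*I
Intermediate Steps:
K = 9/4 (K = 3 - (4*1 - 6)*(-3)/8 = 3 - (4 - 6)*(-3)/8 = 3 - (-1)*(-3)/4 = 3 - ⅛*6 = 3 - ¾ = 9/4 ≈ 2.2500)
J(z, r) = -23 + r + z (J(z, r) = (r + z) - 23 = -23 + r + z)
√(J(K, (5 + 2)*2) - 40458) = √((-23 + (5 + 2)*2 + 9/4) - 40458) = √((-23 + 7*2 + 9/4) - 40458) = √((-23 + 14 + 9/4) - 40458) = √(-27/4 - 40458) = √(-161859/4) = I*√161859/2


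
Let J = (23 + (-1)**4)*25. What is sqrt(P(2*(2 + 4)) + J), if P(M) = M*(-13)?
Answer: 2*sqrt(111) ≈ 21.071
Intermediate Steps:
P(M) = -13*M
J = 600 (J = (23 + 1)*25 = 24*25 = 600)
sqrt(P(2*(2 + 4)) + J) = sqrt(-26*(2 + 4) + 600) = sqrt(-26*6 + 600) = sqrt(-13*12 + 600) = sqrt(-156 + 600) = sqrt(444) = 2*sqrt(111)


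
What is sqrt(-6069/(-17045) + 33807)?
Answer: 12*sqrt(1392023755)/2435 ≈ 183.87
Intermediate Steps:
sqrt(-6069/(-17045) + 33807) = sqrt(-6069*(-1/17045) + 33807) = sqrt(867/2435 + 33807) = sqrt(82320912/2435) = 12*sqrt(1392023755)/2435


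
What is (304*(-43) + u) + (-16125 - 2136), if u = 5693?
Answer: -25640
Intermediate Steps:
(304*(-43) + u) + (-16125 - 2136) = (304*(-43) + 5693) + (-16125 - 2136) = (-13072 + 5693) - 18261 = -7379 - 18261 = -25640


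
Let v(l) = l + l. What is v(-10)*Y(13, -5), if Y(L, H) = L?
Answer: -260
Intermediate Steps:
v(l) = 2*l
v(-10)*Y(13, -5) = (2*(-10))*13 = -20*13 = -260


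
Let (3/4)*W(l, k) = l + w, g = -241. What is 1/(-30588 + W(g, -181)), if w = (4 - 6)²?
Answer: -1/30904 ≈ -3.2358e-5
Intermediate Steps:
w = 4 (w = (-2)² = 4)
W(l, k) = 16/3 + 4*l/3 (W(l, k) = 4*(l + 4)/3 = 4*(4 + l)/3 = 16/3 + 4*l/3)
1/(-30588 + W(g, -181)) = 1/(-30588 + (16/3 + (4/3)*(-241))) = 1/(-30588 + (16/3 - 964/3)) = 1/(-30588 - 316) = 1/(-30904) = -1/30904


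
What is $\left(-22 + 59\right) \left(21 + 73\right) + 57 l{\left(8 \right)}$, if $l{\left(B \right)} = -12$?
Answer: $2794$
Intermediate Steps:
$\left(-22 + 59\right) \left(21 + 73\right) + 57 l{\left(8 \right)} = \left(-22 + 59\right) \left(21 + 73\right) + 57 \left(-12\right) = 37 \cdot 94 - 684 = 3478 - 684 = 2794$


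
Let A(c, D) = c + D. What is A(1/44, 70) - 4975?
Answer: -215819/44 ≈ -4905.0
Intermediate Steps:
A(c, D) = D + c
A(1/44, 70) - 4975 = (70 + 1/44) - 4975 = 3081/44 - 4975 = -215819/44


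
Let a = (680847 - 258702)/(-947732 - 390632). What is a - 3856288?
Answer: -5161117454977/1338364 ≈ -3.8563e+6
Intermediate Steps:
a = -422145/1338364 (a = 422145/(-1338364) = 422145*(-1/1338364) = -422145/1338364 ≈ -0.31542)
a - 3856288 = -422145/1338364 - 3856288 = -5161117454977/1338364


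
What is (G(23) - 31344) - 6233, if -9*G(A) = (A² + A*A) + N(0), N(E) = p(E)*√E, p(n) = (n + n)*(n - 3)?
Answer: -339251/9 ≈ -37695.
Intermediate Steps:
p(n) = 2*n*(-3 + n) (p(n) = (2*n)*(-3 + n) = 2*n*(-3 + n))
N(E) = 2*E^(3/2)*(-3 + E) (N(E) = (2*E*(-3 + E))*√E = 2*E^(3/2)*(-3 + E))
G(A) = -2*A²/9 (G(A) = -((A² + A*A) + 2*0^(3/2)*(-3 + 0))/9 = -((A² + A²) + 2*0*(-3))/9 = -(2*A² + 0)/9 = -2*A²/9)
(G(23) - 31344) - 6233 = (-2/9*23² - 31344) - 6233 = (-2/9*529 - 31344) - 6233 = (-1058/9 - 31344) - 6233 = -283154/9 - 6233 = -339251/9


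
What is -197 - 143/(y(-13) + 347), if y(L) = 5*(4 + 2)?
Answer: -5724/29 ≈ -197.38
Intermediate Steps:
y(L) = 30 (y(L) = 5*6 = 30)
-197 - 143/(y(-13) + 347) = -197 - 143/(30 + 347) = -197 - 143/377 = -197 + (1/377)*(-143) = -197 - 11/29 = -5724/29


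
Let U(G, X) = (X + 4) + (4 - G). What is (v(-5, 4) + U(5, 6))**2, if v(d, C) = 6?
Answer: 225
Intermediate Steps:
U(G, X) = 8 + X - G (U(G, X) = (4 + X) + (4 - G) = 8 + X - G)
(v(-5, 4) + U(5, 6))**2 = (6 + (8 + 6 - 1*5))**2 = (6 + (8 + 6 - 5))**2 = (6 + 9)**2 = 15**2 = 225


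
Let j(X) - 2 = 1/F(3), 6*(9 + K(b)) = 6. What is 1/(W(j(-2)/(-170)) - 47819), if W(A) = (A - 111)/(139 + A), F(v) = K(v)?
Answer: -7561/361565498 ≈ -2.0912e-5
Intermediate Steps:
K(b) = -8 (K(b) = -9 + (1/6)*6 = -9 + 1 = -8)
F(v) = -8
j(X) = 15/8 (j(X) = 2 + 1/(-8) = 2 - 1/8 = 15/8)
W(A) = (-111 + A)/(139 + A)
1/(W(j(-2)/(-170)) - 47819) = 1/((-111 + (15/8)/(-170))/(139 + (15/8)/(-170)) - 47819) = 1/((-111 + (15/8)*(-1/170))/(139 + (15/8)*(-1/170)) - 47819) = 1/((-111 - 3/272)/(139 - 3/272) - 47819) = 1/(-30195/272/(37805/272) - 47819) = 1/((272/37805)*(-30195/272) - 47819) = 1/(-6039/7561 - 47819) = 1/(-361565498/7561) = -7561/361565498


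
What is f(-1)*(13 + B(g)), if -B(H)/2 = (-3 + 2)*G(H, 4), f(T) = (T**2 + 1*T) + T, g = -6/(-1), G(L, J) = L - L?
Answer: -13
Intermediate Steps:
G(L, J) = 0
g = 6 (g = -6*(-1) = 6)
f(T) = T**2 + 2*T (f(T) = (T**2 + T) + T = (T + T**2) + T = T**2 + 2*T)
B(H) = 0 (B(H) = -2*(-3 + 2)*0 = -(-2)*0 = -2*0 = 0)
f(-1)*(13 + B(g)) = (-(2 - 1))*(13 + 0) = -1*1*13 = -1*13 = -13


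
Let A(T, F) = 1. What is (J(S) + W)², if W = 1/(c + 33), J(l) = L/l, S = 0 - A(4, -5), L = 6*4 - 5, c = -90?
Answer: 1175056/3249 ≈ 361.67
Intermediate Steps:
L = 19 (L = 24 - 5 = 19)
S = -1 (S = 0 - 1*1 = 0 - 1 = -1)
J(l) = 19/l
W = -1/57 (W = 1/(-90 + 33) = 1/(-57) = -1/57 ≈ -0.017544)
(J(S) + W)² = (19/(-1) - 1/57)² = (19*(-1) - 1/57)² = (-19 - 1/57)² = (-1084/57)² = 1175056/3249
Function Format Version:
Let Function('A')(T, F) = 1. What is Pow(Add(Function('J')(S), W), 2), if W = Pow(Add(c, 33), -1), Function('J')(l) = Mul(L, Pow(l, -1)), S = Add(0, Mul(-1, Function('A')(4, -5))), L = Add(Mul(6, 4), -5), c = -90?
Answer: Rational(1175056, 3249) ≈ 361.67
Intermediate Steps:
L = 19 (L = Add(24, -5) = 19)
S = -1 (S = Add(0, Mul(-1, 1)) = Add(0, -1) = -1)
Function('J')(l) = Mul(19, Pow(l, -1))
W = Rational(-1, 57) (W = Pow(Add(-90, 33), -1) = Pow(-57, -1) = Rational(-1, 57) ≈ -0.017544)
Pow(Add(Function('J')(S), W), 2) = Pow(Add(Mul(19, Pow(-1, -1)), Rational(-1, 57)), 2) = Pow(Add(Mul(19, -1), Rational(-1, 57)), 2) = Pow(Add(-19, Rational(-1, 57)), 2) = Pow(Rational(-1084, 57), 2) = Rational(1175056, 3249)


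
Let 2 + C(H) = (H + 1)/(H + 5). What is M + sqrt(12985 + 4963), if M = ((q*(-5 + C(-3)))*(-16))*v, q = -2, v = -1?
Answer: 256 + 2*sqrt(4487) ≈ 389.97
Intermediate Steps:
C(H) = -2 + (1 + H)/(5 + H) (C(H) = -2 + (H + 1)/(H + 5) = -2 + (1 + H)/(5 + H))
M = 256 (M = (-2*(-5 + (-9 - 1*(-3))/(5 - 3))*(-16))*(-1) = (-2*(-5 + (-9 + 3)/2)*(-16))*(-1) = (-2*(-5 + (1/2)*(-6))*(-16))*(-1) = (-2*(-5 - 3)*(-16))*(-1) = (-2*(-8)*(-16))*(-1) = (16*(-16))*(-1) = -256*(-1) = 256)
M + sqrt(12985 + 4963) = 256 + sqrt(12985 + 4963) = 256 + sqrt(17948) = 256 + 2*sqrt(4487)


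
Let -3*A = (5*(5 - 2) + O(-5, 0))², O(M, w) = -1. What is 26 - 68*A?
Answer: 13406/3 ≈ 4468.7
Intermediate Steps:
A = -196/3 (A = -(5*(5 - 2) - 1)²/3 = -(5*3 - 1)²/3 = -(15 - 1)²/3 = -⅓*14² = -⅓*196 = -196/3 ≈ -65.333)
26 - 68*A = 26 - 68*(-196/3) = 26 + 13328/3 = 13406/3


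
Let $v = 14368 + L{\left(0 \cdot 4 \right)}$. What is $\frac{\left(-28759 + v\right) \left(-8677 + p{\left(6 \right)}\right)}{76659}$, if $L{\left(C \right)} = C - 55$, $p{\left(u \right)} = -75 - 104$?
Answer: $\frac{42644592}{25553} \approx 1668.9$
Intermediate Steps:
$p{\left(u \right)} = -179$
$L{\left(C \right)} = -55 + C$
$v = 14313$ ($v = 14368 + \left(-55 + 0 \cdot 4\right) = 14368 + \left(-55 + 0\right) = 14368 - 55 = 14313$)
$\frac{\left(-28759 + v\right) \left(-8677 + p{\left(6 \right)}\right)}{76659} = \frac{\left(-28759 + 14313\right) \left(-8677 - 179\right)}{76659} = \left(-14446\right) \left(-8856\right) \frac{1}{76659} = 127933776 \cdot \frac{1}{76659} = \frac{42644592}{25553}$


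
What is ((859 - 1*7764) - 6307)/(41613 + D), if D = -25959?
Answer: -2202/2609 ≈ -0.84400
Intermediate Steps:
((859 - 1*7764) - 6307)/(41613 + D) = ((859 - 1*7764) - 6307)/(41613 - 25959) = ((859 - 7764) - 6307)/15654 = (-6905 - 6307)*(1/15654) = -13212*1/15654 = -2202/2609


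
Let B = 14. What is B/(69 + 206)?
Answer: 14/275 ≈ 0.050909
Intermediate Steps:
B/(69 + 206) = 14/(69 + 206) = 14/275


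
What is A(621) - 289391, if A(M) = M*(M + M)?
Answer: 481891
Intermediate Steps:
A(M) = 2*M**2 (A(M) = M*(2*M) = 2*M**2)
A(621) - 289391 = 2*621**2 - 289391 = 2*385641 - 289391 = 771282 - 289391 = 481891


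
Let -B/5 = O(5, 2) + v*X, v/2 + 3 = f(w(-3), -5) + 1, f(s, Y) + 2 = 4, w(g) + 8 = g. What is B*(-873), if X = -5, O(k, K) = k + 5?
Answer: 43650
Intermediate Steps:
w(g) = -8 + g
f(s, Y) = 2 (f(s, Y) = -2 + 4 = 2)
O(k, K) = 5 + k
v = 0 (v = -6 + 2*(2 + 1) = -6 + 2*3 = -6 + 6 = 0)
B = -50 (B = -5*((5 + 5) + 0*(-5)) = -5*(10 + 0) = -5*10 = -50)
B*(-873) = -50*(-873) = 43650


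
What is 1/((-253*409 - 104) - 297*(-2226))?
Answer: 1/557541 ≈ 1.7936e-6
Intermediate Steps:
1/((-253*409 - 104) - 297*(-2226)) = 1/((-103477 - 104) + 661122) = 1/(-103581 + 661122) = 1/557541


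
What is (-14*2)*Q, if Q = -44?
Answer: 1232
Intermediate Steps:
(-14*2)*Q = -14*2*(-44) = -28*(-44) = 1232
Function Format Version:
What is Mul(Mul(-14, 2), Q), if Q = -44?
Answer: 1232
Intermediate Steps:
Mul(Mul(-14, 2), Q) = Mul(Mul(-14, 2), -44) = Mul(-28, -44) = 1232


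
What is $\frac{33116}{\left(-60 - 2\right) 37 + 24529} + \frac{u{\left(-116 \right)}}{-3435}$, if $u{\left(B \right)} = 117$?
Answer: $\frac{7410131}{5091815} \approx 1.4553$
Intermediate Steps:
$\frac{33116}{\left(-60 - 2\right) 37 + 24529} + \frac{u{\left(-116 \right)}}{-3435} = \frac{33116}{\left(-60 - 2\right) 37 + 24529} + \frac{117}{-3435} = \frac{33116}{\left(-62\right) 37 + 24529} + 117 \left(- \frac{1}{3435}\right) = \frac{33116}{-2294 + 24529} - \frac{39}{1145} = \frac{33116}{22235} - \frac{39}{1145} = \frac{7410131}{5091815}$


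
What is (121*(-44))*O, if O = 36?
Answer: -191664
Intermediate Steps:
(121*(-44))*O = (121*(-44))*36 = -5324*36 = -191664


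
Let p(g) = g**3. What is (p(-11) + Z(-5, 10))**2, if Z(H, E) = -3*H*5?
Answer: 1577536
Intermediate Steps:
Z(H, E) = -15*H
(p(-11) + Z(-5, 10))**2 = ((-11)**3 - 15*(-5))**2 = (-1331 + 75)**2 = (-1256)**2 = 1577536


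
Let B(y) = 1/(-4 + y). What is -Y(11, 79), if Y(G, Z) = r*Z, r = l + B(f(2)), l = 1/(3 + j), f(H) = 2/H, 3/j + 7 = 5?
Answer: -79/3 ≈ -26.333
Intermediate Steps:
j = -3/2 (j = 3/(-7 + 5) = 3/(-2) = 3*(-½) = -3/2 ≈ -1.5000)
l = ⅔ (l = 1/(3 - 3/2) = 1/(3/2) = ⅔ ≈ 0.66667)
r = ⅓ (r = ⅔ + 1/(-4 + 2/2) = ⅔ + 1/(-4 + 2*(½)) = ⅔ + 1/(-4 + 1) = ⅔ + 1/(-3) = ⅔ - ⅓ = ⅓ ≈ 0.33333)
Y(G, Z) = Z/3
-Y(11, 79) = -79/3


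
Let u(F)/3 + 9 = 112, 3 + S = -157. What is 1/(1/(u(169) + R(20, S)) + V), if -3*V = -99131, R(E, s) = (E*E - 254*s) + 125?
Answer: 124422/4111359097 ≈ 3.0263e-5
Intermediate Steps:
S = -160 (S = -3 - 157 = -160)
u(F) = 309 (u(F) = -27 + 3*112 = -27 + 336 = 309)
R(E, s) = 125 + E² - 254*s (R(E, s) = (E² - 254*s) + 125 = 125 + E² - 254*s)
V = 99131/3 (V = -⅓*(-99131) = 99131/3 ≈ 33044.)
1/(1/(u(169) + R(20, S)) + V) = 1/(1/(309 + (125 + 20² - 254*(-160))) + 99131/3) = 1/(1/(309 + (125 + 400 + 40640)) + 99131/3) = 1/(1/(309 + 41165) + 99131/3) = 1/(1/41474 + 99131/3) = 1/(4111359097/124422) = 124422/4111359097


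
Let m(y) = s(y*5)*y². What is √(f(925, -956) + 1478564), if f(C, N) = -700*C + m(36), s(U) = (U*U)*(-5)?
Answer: 2*I*√52280234 ≈ 14461.0*I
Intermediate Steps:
s(U) = -5*U² (s(U) = U²*(-5) = -5*U²)
m(y) = -125*y⁴ (m(y) = (-5*25*y²)*y² = (-125*y²)*y² = -125*y⁴)
f(C, N) = -209952000 - 700*C (f(C, N) = -700*C - 125*36⁴ = -700*C - 125*1679616 = -700*C - 209952000 = -209952000 - 700*C)
√(f(925, -956) + 1478564) = √((-209952000 - 700*925) + 1478564) = √((-209952000 - 647500) + 1478564) = √(-210599500 + 1478564) = √(-209120936) = 2*I*√52280234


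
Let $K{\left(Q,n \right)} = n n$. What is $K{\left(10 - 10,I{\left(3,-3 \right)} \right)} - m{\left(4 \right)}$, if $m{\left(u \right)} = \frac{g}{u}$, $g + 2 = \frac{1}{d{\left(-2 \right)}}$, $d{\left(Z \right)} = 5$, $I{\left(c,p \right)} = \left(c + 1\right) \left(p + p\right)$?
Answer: $\frac{11529}{20} \approx 576.45$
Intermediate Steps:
$I{\left(c,p \right)} = 2 p \left(1 + c\right)$ ($I{\left(c,p \right)} = \left(1 + c\right) 2 p = 2 p \left(1 + c\right)$)
$g = - \frac{9}{5}$ ($g = -2 + \frac{1}{5} = - \frac{9}{5} \approx -1.8$)
$m{\left(u \right)} = - \frac{9}{5 u}$
$K{\left(Q,n \right)} = n^{2}$
$K{\left(10 - 10,I{\left(3,-3 \right)} \right)} - m{\left(4 \right)} = \left(2 \left(-3\right) \left(1 + 3\right)\right)^{2} - - \frac{9}{5 \cdot 4} = \left(2 \left(-3\right) 4\right)^{2} - \left(- \frac{9}{5}\right) \frac{1}{4} = \left(-24\right)^{2} - - \frac{9}{20} = 576 + \frac{9}{20} = \frac{11529}{20}$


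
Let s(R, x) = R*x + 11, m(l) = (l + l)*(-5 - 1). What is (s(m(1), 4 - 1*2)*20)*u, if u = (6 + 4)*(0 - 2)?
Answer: 5200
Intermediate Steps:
m(l) = -12*l (m(l) = (2*l)*(-6) = -12*l)
s(R, x) = 11 + R*x
u = -20 (u = 10*(-2) = -20)
(s(m(1), 4 - 1*2)*20)*u = ((11 + (-12*1)*(4 - 1*2))*20)*(-20) = ((11 - 12*(4 - 2))*20)*(-20) = ((11 - 12*2)*20)*(-20) = ((11 - 24)*20)*(-20) = -13*20*(-20) = -260*(-20) = 5200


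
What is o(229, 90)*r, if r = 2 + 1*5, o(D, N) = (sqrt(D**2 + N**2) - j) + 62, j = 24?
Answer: 266 + 7*sqrt(60541) ≈ 1988.4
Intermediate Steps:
o(D, N) = 38 + sqrt(D**2 + N**2) (o(D, N) = (sqrt(D**2 + N**2) - 1*24) + 62 = (sqrt(D**2 + N**2) - 24) + 62 = (-24 + sqrt(D**2 + N**2)) + 62 = 38 + sqrt(D**2 + N**2))
r = 7 (r = 2 + 5 = 7)
o(229, 90)*r = (38 + sqrt(229**2 + 90**2))*7 = (38 + sqrt(52441 + 8100))*7 = (38 + sqrt(60541))*7 = 266 + 7*sqrt(60541)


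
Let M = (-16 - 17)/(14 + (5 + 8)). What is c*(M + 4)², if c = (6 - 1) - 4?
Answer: 625/81 ≈ 7.7160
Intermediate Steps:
M = -11/9 (M = -33/(14 + 13) = -33/27 = -33*1/27 = -11/9 ≈ -1.2222)
c = 1 (c = 5 - 4 = 1)
c*(M + 4)² = 1*(-11/9 + 4)² = 1*(25/9)² = 1*(625/81) = 625/81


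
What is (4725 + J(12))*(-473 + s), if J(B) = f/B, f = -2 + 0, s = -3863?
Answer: -61460632/3 ≈ -2.0487e+7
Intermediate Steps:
f = -2
J(B) = -2/B
(4725 + J(12))*(-473 + s) = (4725 - 2/12)*(-473 - 3863) = (4725 - 2*1/12)*(-4336) = (4725 - ⅙)*(-4336) = (28349/6)*(-4336) = -61460632/3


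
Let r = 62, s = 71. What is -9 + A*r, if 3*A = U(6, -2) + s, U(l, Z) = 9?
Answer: 4933/3 ≈ 1644.3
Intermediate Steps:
A = 80/3 (A = (9 + 71)/3 = (1/3)*80 = 80/3 ≈ 26.667)
-9 + A*r = -9 + (80/3)*62 = -9 + 4960/3 = 4933/3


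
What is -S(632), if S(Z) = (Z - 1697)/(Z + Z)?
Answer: 1065/1264 ≈ 0.84256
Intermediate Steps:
S(Z) = (-1697 + Z)/(2*Z) (S(Z) = (-1697 + Z)/((2*Z)) = (-1697 + Z)*(1/(2*Z)) = (-1697 + Z)/(2*Z))
-S(632) = -(-1697 + 632)/(2*632) = -(-1065)/(2*632) = -1*(-1065/1264) = 1065/1264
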